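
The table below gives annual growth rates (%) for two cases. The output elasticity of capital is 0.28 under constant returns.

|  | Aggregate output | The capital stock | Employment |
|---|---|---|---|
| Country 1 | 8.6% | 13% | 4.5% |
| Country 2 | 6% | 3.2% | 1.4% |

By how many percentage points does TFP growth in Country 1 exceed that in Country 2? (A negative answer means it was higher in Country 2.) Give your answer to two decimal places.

-2.38 percentage points

Labor's share = 1 − 0.28 = 0.72.
Country 1: TFP = 8.6 − 3.64 − 3.24 = 1.72%.
Country 2: TFP = 6 − 0.896 − 1.008 = 4.096%.
Difference = 1.72 − (4.096) = -2.376 pp.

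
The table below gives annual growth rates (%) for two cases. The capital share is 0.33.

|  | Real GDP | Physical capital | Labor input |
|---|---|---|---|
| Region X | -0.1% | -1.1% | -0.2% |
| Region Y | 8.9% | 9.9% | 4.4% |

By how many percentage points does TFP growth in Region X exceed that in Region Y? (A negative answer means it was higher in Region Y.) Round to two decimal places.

Labor's share = 1 − 0.33 = 0.67.
Region X: TFP = -0.1 + 0.363 + 0.134 = 0.397%.
Region Y: TFP = 8.9 − 3.267 − 2.948 = 2.685%.
Difference = 0.397 − (2.685) = -2.288 pp.

-2.29 percentage points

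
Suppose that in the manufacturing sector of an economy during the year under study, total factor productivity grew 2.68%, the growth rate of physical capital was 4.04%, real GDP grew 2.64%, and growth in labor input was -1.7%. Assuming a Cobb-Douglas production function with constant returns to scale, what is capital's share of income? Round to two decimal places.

0.29

gY = gA + α·gK + (1−α)·gL, so gY − gA − gL = α(gK − gL).
2.64 − 2.68 + 1.7 = α × (4.04 − (-1.7)).
1.66 = 5.74 α, so α = 0.2892.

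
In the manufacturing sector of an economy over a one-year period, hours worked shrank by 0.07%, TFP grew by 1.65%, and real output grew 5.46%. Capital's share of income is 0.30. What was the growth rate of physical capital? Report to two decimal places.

Labor's share = 1 − 0.3 = 0.7.
gY = gA + 0.7×(-0.07) + 0.3×g.
0.3×g = 5.46 − 1.65 + 0.049 = 3.859.
g = 3.859 / 0.3 = 12.8633%.

Physical capital grew 12.86%.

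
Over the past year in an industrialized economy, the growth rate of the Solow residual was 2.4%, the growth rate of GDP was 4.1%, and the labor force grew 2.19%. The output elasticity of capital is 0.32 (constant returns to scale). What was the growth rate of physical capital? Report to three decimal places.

Labor's share = 1 − 0.32 = 0.68.
gY = gA + 0.68×2.19 + 0.32×g.
0.32×g = 4.1 − 2.4 − 1.4892 = 0.2108.
g = 0.2108 / 0.32 = 0.65875%.

Physical capital grew 0.659%.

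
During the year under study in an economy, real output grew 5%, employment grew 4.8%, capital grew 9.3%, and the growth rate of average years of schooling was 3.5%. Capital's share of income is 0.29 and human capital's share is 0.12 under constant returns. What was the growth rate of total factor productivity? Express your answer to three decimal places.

-0.949%

Labor's share = 1 − 0.29 − 0.12 = 0.59.
Capital: 0.29 × 9.3 = 2.697 pp.
Average years of schooling: 0.12 × 3.5 = 0.42 pp.
Employment: 0.59 × 4.8 = 2.832 pp.
TFP growth = 5 − 5.949 = -0.949%.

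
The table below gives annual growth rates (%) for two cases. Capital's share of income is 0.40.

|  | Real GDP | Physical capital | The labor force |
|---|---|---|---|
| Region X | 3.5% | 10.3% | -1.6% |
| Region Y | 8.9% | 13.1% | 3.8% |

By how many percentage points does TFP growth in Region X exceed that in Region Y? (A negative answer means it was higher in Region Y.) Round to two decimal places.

Labor's share = 1 − 0.4 = 0.6.
Region X: TFP = 3.5 − 4.12 + 0.96 = 0.34%.
Region Y: TFP = 8.9 − 5.24 − 2.28 = 1.38%.
Difference = 0.34 − (1.38) = -1.04 pp.

-1.04 percentage points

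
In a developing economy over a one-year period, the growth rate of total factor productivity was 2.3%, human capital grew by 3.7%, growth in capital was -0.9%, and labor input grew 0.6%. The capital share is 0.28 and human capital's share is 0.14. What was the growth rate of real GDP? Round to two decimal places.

2.91%

Labor's share = 1 − 0.28 − 0.14 = 0.58.
Capital: 0.28 × (-0.9) = -0.252 pp.
Human capital: 0.14 × 3.7 = 0.518 pp.
Labor input: 0.58 × 0.6 = 0.348 pp.
Output growth = 2.3 + 0.614 = 2.914%.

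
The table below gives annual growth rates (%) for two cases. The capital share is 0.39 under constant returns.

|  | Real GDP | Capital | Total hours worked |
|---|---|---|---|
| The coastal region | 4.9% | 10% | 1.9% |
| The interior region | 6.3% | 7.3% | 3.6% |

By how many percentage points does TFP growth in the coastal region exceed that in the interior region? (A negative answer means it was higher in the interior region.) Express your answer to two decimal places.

Labor's share = 1 − 0.39 = 0.61.
The coastal region: TFP = 4.9 − 3.9 − 1.159 = -0.159%.
The interior region: TFP = 6.3 − 2.847 − 2.196 = 1.257%.
Difference = -0.159 − (1.257) = -1.416 pp.

-1.42 percentage points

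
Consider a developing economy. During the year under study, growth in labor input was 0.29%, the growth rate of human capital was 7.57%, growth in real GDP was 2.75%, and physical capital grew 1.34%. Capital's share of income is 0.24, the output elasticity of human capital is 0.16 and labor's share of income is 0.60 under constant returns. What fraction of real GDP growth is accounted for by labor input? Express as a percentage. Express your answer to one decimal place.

Labor's share = 1 − 0.24 − 0.16 = 0.6.
Labor input contributed 0.6 × 0.29 = 0.174 pp.
Share of growth = 0.174 / 2.75 × 100 = 6.327%.

Labor input accounted for 6.3% of growth.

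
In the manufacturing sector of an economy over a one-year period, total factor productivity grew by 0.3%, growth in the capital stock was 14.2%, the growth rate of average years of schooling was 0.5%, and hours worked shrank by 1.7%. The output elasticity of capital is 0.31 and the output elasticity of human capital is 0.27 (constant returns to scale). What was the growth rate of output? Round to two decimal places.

4.12%

Labor's share = 1 − 0.31 − 0.27 = 0.42.
The capital stock: 0.31 × 14.2 = 4.402 pp.
Average years of schooling: 0.27 × 0.5 = 0.135 pp.
Hours worked: 0.42 × (-1.7) = -0.714 pp.
Output growth = 0.3 + 3.823 = 4.123%.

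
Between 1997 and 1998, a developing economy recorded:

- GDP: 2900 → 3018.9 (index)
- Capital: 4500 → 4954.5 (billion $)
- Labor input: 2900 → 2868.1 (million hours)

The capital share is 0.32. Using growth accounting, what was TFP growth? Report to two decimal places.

GDP growth = (3018.9 − 2900) / 2900 = 4.1%.
Capital growth = (4954.5 − 4500) / 4500 = 10.1%.
Labor input growth = (2868.1 − 2900) / 2900 = -1.1%.
Labor's share = 1 − 0.32 = 0.68.
Capital: 0.32 × 10.1 = 3.232 pp.
Labor input: 0.68 × (-1.1) = -0.748 pp.
TFP growth = 4.1 − 2.484 = 1.616%.

TFP grew 1.62%.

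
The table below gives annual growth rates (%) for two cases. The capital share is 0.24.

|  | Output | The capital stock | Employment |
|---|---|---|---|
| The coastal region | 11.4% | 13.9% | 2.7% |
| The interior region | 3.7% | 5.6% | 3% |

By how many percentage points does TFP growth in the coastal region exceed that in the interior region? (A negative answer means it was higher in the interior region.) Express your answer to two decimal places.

Labor's share = 1 − 0.24 = 0.76.
The coastal region: TFP = 11.4 − 3.336 − 2.052 = 6.012%.
The interior region: TFP = 3.7 − 1.344 − 2.28 = 0.076%.
Difference = 6.012 − (0.076) = 5.936 pp.

5.94 percentage points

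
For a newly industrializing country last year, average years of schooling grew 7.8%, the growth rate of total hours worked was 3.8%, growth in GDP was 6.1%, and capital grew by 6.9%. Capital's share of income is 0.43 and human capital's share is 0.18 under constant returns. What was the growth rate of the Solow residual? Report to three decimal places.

0.247%

Labor's share = 1 − 0.43 − 0.18 = 0.39.
Capital: 0.43 × 6.9 = 2.967 pp.
Average years of schooling: 0.18 × 7.8 = 1.404 pp.
Total hours worked: 0.39 × 3.8 = 1.482 pp.
TFP growth = 6.1 − 5.853 = 0.247%.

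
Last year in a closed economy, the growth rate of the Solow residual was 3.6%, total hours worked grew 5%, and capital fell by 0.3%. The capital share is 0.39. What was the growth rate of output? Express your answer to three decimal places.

Labor's share = 1 − 0.39 = 0.61.
Capital: 0.39 × (-0.3) = -0.117 pp.
Total hours worked: 0.61 × 5 = 3.05 pp.
Output growth = 3.6 + 2.933 = 6.533%.

6.533%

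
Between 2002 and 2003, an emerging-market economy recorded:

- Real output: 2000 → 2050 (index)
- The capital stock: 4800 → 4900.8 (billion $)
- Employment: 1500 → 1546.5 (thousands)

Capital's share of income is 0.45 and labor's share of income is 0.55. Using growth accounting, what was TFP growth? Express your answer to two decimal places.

-0.15%

Real output growth = (2050 − 2000) / 2000 = 2.5%.
The capital stock growth = (4900.8 − 4800) / 4800 = 2.1%.
Employment growth = (1546.5 − 1500) / 1500 = 3.1%.
Labor's share = 1 − 0.45 = 0.55.
The capital stock: 0.45 × 2.1 = 0.945 pp.
Employment: 0.55 × 3.1 = 1.705 pp.
TFP growth = 2.5 − 2.65 = -0.15%.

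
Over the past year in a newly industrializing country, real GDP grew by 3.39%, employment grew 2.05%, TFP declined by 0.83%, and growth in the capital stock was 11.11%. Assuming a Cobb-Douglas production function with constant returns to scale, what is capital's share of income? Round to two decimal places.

Capital's share of income is 0.24.

gY = gA + α·gK + (1−α)·gL, so gY − gA − gL = α(gK − gL).
3.39 + 0.83 − 2.05 = α × (11.11 − 2.05).
2.17 = 9.06 α, so α = 0.2395.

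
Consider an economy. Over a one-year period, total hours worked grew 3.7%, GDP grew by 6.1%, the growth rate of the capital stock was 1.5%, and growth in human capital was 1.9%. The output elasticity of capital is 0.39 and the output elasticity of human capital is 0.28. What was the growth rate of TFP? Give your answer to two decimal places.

TFP growth was 3.76%.

Labor's share = 1 − 0.39 − 0.28 = 0.33.
The capital stock: 0.39 × 1.5 = 0.585 pp.
Human capital: 0.28 × 1.9 = 0.532 pp.
Total hours worked: 0.33 × 3.7 = 1.221 pp.
TFP growth = 6.1 − 2.338 = 3.762%.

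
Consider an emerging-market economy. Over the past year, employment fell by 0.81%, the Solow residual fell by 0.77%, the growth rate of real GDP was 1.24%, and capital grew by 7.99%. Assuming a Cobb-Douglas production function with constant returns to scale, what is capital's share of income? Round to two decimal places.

α = 0.32

gY = gA + α·gK + (1−α)·gL, so gY − gA − gL = α(gK − gL).
1.24 + 0.77 + 0.81 = α × (7.99 − (-0.81)).
2.82 = 8.8 α, so α = 0.3205.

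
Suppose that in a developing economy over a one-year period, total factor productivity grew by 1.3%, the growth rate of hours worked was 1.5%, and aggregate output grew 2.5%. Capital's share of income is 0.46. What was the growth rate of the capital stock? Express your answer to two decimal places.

Labor's share = 1 − 0.46 = 0.54.
gY = gA + 0.54×1.5 + 0.46×g.
0.46×g = 2.5 − 1.3 − 0.81 = 0.39.
g = 0.39 / 0.46 = 0.8478%.

0.85%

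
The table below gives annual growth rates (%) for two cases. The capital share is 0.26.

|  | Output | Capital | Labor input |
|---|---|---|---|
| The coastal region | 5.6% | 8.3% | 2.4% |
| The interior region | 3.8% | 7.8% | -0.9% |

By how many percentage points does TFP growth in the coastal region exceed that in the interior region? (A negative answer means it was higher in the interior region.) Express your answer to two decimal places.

-0.77 percentage points

Labor's share = 1 − 0.26 = 0.74.
The coastal region: TFP = 5.6 − 2.158 − 1.776 = 1.666%.
The interior region: TFP = 3.8 − 2.028 + 0.666 = 2.438%.
Difference = 1.666 − (2.438) = -0.772 pp.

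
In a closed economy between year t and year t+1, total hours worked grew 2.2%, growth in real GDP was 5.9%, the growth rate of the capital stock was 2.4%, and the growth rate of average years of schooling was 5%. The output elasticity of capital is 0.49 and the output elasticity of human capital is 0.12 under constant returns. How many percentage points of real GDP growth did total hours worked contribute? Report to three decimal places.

Labor's share = 1 − 0.49 − 0.12 = 0.39.
Contribution = share × growth = 0.39 × 2.2 = 0.858 pp.

0.858 percentage points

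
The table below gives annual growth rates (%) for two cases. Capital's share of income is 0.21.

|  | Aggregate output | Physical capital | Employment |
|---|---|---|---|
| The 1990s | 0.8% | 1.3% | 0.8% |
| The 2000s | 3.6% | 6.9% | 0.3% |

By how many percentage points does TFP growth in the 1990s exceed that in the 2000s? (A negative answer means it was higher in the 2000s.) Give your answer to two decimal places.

Labor's share = 1 − 0.21 = 0.79.
The 1990s: TFP = 0.8 − 0.273 − 0.632 = -0.105%.
The 2000s: TFP = 3.6 − 1.449 − 0.237 = 1.914%.
Difference = -0.105 − (1.914) = -2.019 pp.

-2.02 percentage points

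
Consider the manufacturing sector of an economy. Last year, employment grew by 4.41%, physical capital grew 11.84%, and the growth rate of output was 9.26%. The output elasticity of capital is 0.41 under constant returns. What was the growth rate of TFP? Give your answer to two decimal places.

Labor's share = 1 − 0.41 = 0.59.
Physical capital: 0.41 × 11.84 = 4.8544 pp.
Employment: 0.59 × 4.41 = 2.6019 pp.
TFP growth = 9.26 − 7.4563 = 1.8037%.

1.80%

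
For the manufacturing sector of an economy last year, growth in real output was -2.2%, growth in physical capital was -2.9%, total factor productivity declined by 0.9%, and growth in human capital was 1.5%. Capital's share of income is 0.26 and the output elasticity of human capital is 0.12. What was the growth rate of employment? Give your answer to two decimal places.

-1.17%

Labor's share = 1 − 0.26 − 0.12 = 0.62.
gY = gA + 0.26×(-2.9) + 0.12×1.5 + 0.62×g.
0.62×g = -2.2 + 0.9 + 0.574 = -0.726.
g = -0.726 / 0.62 = -1.171%.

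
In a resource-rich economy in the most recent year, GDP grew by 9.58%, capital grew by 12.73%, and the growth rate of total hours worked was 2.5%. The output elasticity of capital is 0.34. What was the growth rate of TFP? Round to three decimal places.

3.602%

Labor's share = 1 − 0.34 = 0.66.
Capital: 0.34 × 12.73 = 4.3282 pp.
Total hours worked: 0.66 × 2.5 = 1.65 pp.
TFP growth = 9.58 − 5.9782 = 3.6018%.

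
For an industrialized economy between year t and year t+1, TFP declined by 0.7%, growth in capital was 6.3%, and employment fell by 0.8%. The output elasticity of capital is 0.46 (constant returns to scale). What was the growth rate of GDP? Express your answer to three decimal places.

Labor's share = 1 − 0.46 = 0.54.
Capital: 0.46 × 6.3 = 2.898 pp.
Employment: 0.54 × (-0.8) = -0.432 pp.
Output growth = -0.7 + 2.466 = 1.766%.

1.766%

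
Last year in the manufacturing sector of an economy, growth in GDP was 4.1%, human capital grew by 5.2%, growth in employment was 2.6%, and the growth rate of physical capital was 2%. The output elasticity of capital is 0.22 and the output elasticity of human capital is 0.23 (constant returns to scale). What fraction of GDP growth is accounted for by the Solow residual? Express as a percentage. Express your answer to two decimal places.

25.22%

Labor's share = 1 − 0.22 − 0.23 = 0.55.
Physical capital: 0.22 × 2 = 0.44 pp.
Human capital: 0.23 × 5.2 = 1.196 pp.
Employment: 0.55 × 2.6 = 1.43 pp.
TFP growth = 4.1 − 3.066 = 1.034%.
TFP share of growth = 1.034 / 4.1 × 100 = 25.2195%.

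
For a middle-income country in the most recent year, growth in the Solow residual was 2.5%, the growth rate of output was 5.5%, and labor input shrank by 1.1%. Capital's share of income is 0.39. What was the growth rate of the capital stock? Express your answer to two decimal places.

Labor's share = 1 − 0.39 = 0.61.
gY = gA + 0.61×(-1.1) + 0.39×g.
0.39×g = 5.5 − 2.5 + 0.671 = 3.671.
g = 3.671 / 0.39 = 9.4128%.

9.41%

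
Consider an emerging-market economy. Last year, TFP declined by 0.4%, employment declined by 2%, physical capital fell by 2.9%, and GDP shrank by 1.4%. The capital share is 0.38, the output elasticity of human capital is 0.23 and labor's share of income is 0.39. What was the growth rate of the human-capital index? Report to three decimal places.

Labor's share = 1 − 0.38 − 0.23 = 0.39.
gY = gA + 0.38×(-2.9) + 0.39×(-2) + 0.23×g.
0.23×g = -1.4 + 0.4 + 1.882 = 0.882.
g = 0.882 / 0.23 = 3.83478%.

3.835%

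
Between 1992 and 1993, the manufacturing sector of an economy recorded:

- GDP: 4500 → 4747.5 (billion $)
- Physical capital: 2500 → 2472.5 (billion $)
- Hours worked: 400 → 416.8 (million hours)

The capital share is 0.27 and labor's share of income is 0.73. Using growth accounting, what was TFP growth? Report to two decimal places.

2.73%

GDP growth = (4747.5 − 4500) / 4500 = 5.5%.
Physical capital growth = (2472.5 − 2500) / 2500 = -1.1%.
Hours worked growth = (416.8 − 400) / 400 = 4.2%.
Labor's share = 1 − 0.27 = 0.73.
Physical capital: 0.27 × (-1.1) = -0.297 pp.
Hours worked: 0.73 × 4.2 = 3.066 pp.
TFP growth = 5.5 − 2.769 = 2.731%.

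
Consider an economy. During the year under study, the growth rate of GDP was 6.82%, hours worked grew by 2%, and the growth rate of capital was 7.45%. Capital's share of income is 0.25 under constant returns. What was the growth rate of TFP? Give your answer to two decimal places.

Labor's share = 1 − 0.25 = 0.75.
Capital: 0.25 × 7.45 = 1.8625 pp.
Hours worked: 0.75 × 2 = 1.5 pp.
TFP growth = 6.82 − 3.3625 = 3.4575%.

3.46%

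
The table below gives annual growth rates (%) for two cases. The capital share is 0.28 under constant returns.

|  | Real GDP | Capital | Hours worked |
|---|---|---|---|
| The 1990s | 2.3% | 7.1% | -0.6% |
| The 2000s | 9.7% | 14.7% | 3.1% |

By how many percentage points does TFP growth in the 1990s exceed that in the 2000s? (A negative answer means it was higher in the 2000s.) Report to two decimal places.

-2.61 percentage points

Labor's share = 1 − 0.28 = 0.72.
The 1990s: TFP = 2.3 − 1.988 + 0.432 = 0.744%.
The 2000s: TFP = 9.7 − 4.116 − 2.232 = 3.352%.
Difference = 0.744 − (3.352) = -2.608 pp.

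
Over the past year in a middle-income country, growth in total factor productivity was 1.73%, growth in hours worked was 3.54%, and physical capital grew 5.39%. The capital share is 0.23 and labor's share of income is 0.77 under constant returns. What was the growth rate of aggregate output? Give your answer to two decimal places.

5.70%

Labor's share = 1 − 0.23 = 0.77.
Physical capital: 0.23 × 5.39 = 1.2397 pp.
Hours worked: 0.77 × 3.54 = 2.7258 pp.
Output growth = 1.73 + 3.9655 = 5.6955%.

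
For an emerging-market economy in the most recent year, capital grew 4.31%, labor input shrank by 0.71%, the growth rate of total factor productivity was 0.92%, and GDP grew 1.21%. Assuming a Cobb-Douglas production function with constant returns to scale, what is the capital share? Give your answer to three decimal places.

The capital share is 0.199.

gY = gA + α·gK + (1−α)·gL, so gY − gA − gL = α(gK − gL).
1.21 − 0.92 + 0.71 = α × (4.31 − (-0.71)).
1 = 5.02 α, so α = 0.1992.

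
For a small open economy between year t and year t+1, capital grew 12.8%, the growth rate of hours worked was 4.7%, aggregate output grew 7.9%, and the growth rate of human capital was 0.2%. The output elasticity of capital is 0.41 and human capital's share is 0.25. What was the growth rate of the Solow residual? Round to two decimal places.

1.00%

Labor's share = 1 − 0.41 − 0.25 = 0.34.
Capital: 0.41 × 12.8 = 5.248 pp.
Human capital: 0.25 × 0.2 = 0.05 pp.
Hours worked: 0.34 × 4.7 = 1.598 pp.
TFP growth = 7.9 − 6.896 = 1.004%.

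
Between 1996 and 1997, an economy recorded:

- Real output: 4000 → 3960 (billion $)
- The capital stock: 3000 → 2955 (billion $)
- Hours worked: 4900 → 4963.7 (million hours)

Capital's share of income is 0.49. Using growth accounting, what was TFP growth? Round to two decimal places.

-0.93%

Real output growth = (3960 − 4000) / 4000 = -1%.
The capital stock growth = (2955 − 3000) / 3000 = -1.5%.
Hours worked growth = (4963.7 − 4900) / 4900 = 1.3%.
Labor's share = 1 − 0.49 = 0.51.
The capital stock: 0.49 × (-1.5) = -0.735 pp.
Hours worked: 0.51 × 1.3 = 0.663 pp.
TFP growth = -1 + 0.072 = -0.928%.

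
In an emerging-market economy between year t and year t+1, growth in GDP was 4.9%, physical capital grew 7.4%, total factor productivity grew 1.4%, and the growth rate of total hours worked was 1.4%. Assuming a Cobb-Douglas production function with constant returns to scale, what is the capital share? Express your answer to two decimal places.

The capital share is 0.35.

gY = gA + α·gK + (1−α)·gL, so gY − gA − gL = α(gK − gL).
4.9 − 1.4 − 1.4 = α × (7.4 − 1.4).
2.1 = 6 α, so α = 0.35.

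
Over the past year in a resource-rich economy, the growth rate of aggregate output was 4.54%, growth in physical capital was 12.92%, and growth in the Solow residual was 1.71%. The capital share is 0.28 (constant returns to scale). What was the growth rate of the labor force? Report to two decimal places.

Labor's share = 1 − 0.28 = 0.72.
gY = gA + 0.28×12.92 + 0.72×g.
0.72×g = 4.54 − 1.71 − 3.6176 = -0.7876.
g = -0.7876 / 0.72 = -1.0939%.

-1.09%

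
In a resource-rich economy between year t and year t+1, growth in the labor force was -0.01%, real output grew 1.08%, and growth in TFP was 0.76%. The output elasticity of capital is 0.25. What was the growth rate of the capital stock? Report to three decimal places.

Labor's share = 1 − 0.25 = 0.75.
gY = gA + 0.75×(-0.01) + 0.25×g.
0.25×g = 1.08 − 0.76 + 0.0075 = 0.3275.
g = 0.3275 / 0.25 = 1.31%.

The capital stock grew 1.310%.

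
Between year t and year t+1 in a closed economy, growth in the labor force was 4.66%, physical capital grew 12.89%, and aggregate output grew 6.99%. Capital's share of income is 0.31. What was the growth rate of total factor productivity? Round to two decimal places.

Labor's share = 1 − 0.31 = 0.69.
Physical capital: 0.31 × 12.89 = 3.9959 pp.
The labor force: 0.69 × 4.66 = 3.2154 pp.
TFP growth = 6.99 − 7.2113 = -0.2213%.

-0.22%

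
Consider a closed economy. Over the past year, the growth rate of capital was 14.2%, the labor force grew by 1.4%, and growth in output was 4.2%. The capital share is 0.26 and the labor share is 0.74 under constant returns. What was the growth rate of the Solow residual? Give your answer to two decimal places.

Labor's share = 1 − 0.26 = 0.74.
Capital: 0.26 × 14.2 = 3.692 pp.
The labor force: 0.74 × 1.4 = 1.036 pp.
TFP growth = 4.2 − 4.728 = -0.528%.

-0.53%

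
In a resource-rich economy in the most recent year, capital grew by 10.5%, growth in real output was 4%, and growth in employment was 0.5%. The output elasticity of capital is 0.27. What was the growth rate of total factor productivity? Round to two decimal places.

Total factor productivity growth was 0.80%.

Labor's share = 1 − 0.27 = 0.73.
Capital: 0.27 × 10.5 = 2.835 pp.
Employment: 0.73 × 0.5 = 0.365 pp.
TFP growth = 4 − 3.2 = 0.8%.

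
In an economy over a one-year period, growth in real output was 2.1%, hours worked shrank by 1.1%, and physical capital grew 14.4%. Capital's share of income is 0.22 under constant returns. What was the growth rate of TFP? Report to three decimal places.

-0.210%

Labor's share = 1 − 0.22 = 0.78.
Physical capital: 0.22 × 14.4 = 3.168 pp.
Hours worked: 0.78 × (-1.1) = -0.858 pp.
TFP growth = 2.1 − 2.31 = -0.21%.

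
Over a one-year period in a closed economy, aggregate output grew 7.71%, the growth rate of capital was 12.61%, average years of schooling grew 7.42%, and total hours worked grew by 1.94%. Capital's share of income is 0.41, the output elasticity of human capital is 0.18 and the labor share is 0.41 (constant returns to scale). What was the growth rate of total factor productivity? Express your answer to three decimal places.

0.409%

Labor's share = 1 − 0.41 − 0.18 = 0.41.
Capital: 0.41 × 12.61 = 5.1701 pp.
Average years of schooling: 0.18 × 7.42 = 1.3356 pp.
Total hours worked: 0.41 × 1.94 = 0.7954 pp.
TFP growth = 7.71 − 7.3011 = 0.4089%.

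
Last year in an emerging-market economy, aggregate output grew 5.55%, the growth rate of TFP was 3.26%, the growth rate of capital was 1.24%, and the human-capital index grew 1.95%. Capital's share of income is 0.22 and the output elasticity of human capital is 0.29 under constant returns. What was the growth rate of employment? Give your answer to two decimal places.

Labor's share = 1 − 0.22 − 0.29 = 0.49.
gY = gA + 0.22×1.24 + 0.29×1.95 + 0.49×g.
0.49×g = 5.55 − 3.26 − 0.8383 = 1.4517.
g = 1.4517 / 0.49 = 2.9627%.

Employment growth was 2.96%.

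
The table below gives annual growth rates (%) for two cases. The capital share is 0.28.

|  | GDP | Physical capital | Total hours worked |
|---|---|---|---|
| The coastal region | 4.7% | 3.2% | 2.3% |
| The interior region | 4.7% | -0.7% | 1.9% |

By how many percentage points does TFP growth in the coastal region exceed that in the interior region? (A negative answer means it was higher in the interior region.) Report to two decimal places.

Labor's share = 1 − 0.28 = 0.72.
The coastal region: TFP = 4.7 − 0.896 − 1.656 = 2.148%.
The interior region: TFP = 4.7 + 0.196 − 1.368 = 3.528%.
Difference = 2.148 − (3.528) = -1.38 pp.

-1.38 percentage points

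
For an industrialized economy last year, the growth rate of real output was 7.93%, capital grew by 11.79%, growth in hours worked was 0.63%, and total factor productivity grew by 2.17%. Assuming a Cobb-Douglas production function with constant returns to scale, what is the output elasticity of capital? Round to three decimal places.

gY = gA + α·gK + (1−α)·gL, so gY − gA − gL = α(gK − gL).
7.93 − 2.17 − 0.63 = α × (11.79 − 0.63).
5.13 = 11.16 α, so α = 0.45968.

α = 0.460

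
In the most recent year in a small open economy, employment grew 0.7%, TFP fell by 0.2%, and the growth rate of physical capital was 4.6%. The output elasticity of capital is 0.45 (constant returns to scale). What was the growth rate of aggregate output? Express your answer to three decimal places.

Labor's share = 1 − 0.45 = 0.55.
Physical capital: 0.45 × 4.6 = 2.07 pp.
Employment: 0.55 × 0.7 = 0.385 pp.
Output growth = -0.2 + 2.455 = 2.255%.

2.255%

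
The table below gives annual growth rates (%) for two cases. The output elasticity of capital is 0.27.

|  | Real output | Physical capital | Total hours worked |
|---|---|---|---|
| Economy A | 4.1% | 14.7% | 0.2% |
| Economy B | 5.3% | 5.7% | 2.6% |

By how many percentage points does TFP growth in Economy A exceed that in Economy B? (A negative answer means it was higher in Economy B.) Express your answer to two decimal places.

-1.88 percentage points

Labor's share = 1 − 0.27 = 0.73.
Economy A: TFP = 4.1 − 3.969 − 0.146 = -0.015%.
Economy B: TFP = 5.3 − 1.539 − 1.898 = 1.863%.
Difference = -0.015 − (1.863) = -1.878 pp.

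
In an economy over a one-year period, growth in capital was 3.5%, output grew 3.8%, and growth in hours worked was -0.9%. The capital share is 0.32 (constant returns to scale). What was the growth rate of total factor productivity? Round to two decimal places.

Labor's share = 1 − 0.32 = 0.68.
Capital: 0.32 × 3.5 = 1.12 pp.
Hours worked: 0.68 × (-0.9) = -0.612 pp.
TFP growth = 3.8 − 0.508 = 3.292%.

Total factor productivity grew 3.29%.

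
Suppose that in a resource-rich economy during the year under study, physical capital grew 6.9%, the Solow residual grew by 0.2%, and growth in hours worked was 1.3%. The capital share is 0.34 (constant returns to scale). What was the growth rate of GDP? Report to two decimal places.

Labor's share = 1 − 0.34 = 0.66.
Physical capital: 0.34 × 6.9 = 2.346 pp.
Hours worked: 0.66 × 1.3 = 0.858 pp.
Output growth = 0.2 + 3.204 = 3.404%.

3.40%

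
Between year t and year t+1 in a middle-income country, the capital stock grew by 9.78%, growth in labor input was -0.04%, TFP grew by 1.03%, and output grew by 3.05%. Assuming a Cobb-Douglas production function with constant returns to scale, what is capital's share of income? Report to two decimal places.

Capital's share of income is 0.21.

gY = gA + α·gK + (1−α)·gL, so gY − gA − gL = α(gK − gL).
3.05 − 1.03 + 0.04 = α × (9.78 − (-0.04)).
2.06 = 9.82 α, so α = 0.2098.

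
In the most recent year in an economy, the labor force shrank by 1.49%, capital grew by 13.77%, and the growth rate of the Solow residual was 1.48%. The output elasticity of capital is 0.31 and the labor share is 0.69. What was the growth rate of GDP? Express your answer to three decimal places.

4.721%

Labor's share = 1 − 0.31 = 0.69.
Capital: 0.31 × 13.77 = 4.2687 pp.
The labor force: 0.69 × (-1.49) = -1.0281 pp.
Output growth = 1.48 + 3.2406 = 4.7206%.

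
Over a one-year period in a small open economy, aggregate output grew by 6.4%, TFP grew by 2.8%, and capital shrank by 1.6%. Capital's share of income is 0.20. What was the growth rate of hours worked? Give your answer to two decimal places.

4.90%

Labor's share = 1 − 0.2 = 0.8.
gY = gA + 0.2×(-1.6) + 0.8×g.
0.8×g = 6.4 − 2.8 + 0.32 = 3.92.
g = 3.92 / 0.8 = 4.9%.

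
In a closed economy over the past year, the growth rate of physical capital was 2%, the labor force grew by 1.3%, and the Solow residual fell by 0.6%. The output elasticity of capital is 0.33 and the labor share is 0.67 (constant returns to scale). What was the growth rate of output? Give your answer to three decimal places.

Labor's share = 1 − 0.33 = 0.67.
Physical capital: 0.33 × 2 = 0.66 pp.
The labor force: 0.67 × 1.3 = 0.871 pp.
Output growth = -0.6 + 1.531 = 0.931%.

0.931%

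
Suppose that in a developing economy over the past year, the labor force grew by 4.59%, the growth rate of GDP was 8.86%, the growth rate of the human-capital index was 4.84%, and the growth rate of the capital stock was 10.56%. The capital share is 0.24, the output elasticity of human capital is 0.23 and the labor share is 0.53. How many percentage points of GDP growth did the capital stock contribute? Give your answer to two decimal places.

2.53 percentage points

Contribution = share × growth = 0.24 × 10.56 = 2.5344 pp.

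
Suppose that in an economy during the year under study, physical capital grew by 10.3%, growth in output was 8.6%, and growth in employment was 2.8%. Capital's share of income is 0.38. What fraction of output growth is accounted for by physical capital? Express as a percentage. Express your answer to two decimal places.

Physical capital contributed 0.38 × 10.3 = 3.914 pp.
Share of growth = 3.914 / 8.6 × 100 = 45.5116%.

45.51%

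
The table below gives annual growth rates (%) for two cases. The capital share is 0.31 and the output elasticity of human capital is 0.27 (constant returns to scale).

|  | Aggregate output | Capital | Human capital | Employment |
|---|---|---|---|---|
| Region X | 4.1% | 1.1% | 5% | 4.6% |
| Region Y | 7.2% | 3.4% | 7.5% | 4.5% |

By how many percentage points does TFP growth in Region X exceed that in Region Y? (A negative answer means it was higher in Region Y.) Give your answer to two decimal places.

-1.75 percentage points

Labor's share = 1 − 0.31 − 0.27 = 0.42.
Region X: TFP = 4.1 − 0.341 − 1.35 − 1.932 = 0.477%.
Region Y: TFP = 7.2 − 1.054 − 2.025 − 1.89 = 2.231%.
Difference = 0.477 − (2.231) = -1.754 pp.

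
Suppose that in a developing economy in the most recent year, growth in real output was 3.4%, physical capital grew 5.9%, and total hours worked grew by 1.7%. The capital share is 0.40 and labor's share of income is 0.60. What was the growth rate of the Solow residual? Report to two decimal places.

The Solow residual grew 0.02%.

Labor's share = 1 − 0.4 = 0.6.
Physical capital: 0.4 × 5.9 = 2.36 pp.
Total hours worked: 0.6 × 1.7 = 1.02 pp.
TFP growth = 3.4 − 3.38 = 0.02%.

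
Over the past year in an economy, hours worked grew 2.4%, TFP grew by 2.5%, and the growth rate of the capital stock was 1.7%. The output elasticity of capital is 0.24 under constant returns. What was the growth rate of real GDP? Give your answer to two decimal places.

Labor's share = 1 − 0.24 = 0.76.
The capital stock: 0.24 × 1.7 = 0.408 pp.
Hours worked: 0.76 × 2.4 = 1.824 pp.
Output growth = 2.5 + 2.232 = 4.732%.

Real GDP growth was 4.73%.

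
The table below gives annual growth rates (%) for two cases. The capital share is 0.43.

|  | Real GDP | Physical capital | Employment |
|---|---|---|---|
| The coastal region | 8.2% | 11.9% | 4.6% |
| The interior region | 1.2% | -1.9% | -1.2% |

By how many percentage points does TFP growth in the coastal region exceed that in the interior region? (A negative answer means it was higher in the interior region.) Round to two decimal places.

-2.24 percentage points

Labor's share = 1 − 0.43 = 0.57.
The coastal region: TFP = 8.2 − 5.117 − 2.622 = 0.461%.
The interior region: TFP = 1.2 + 0.817 + 0.684 = 2.701%.
Difference = 0.461 − (2.701) = -2.24 pp.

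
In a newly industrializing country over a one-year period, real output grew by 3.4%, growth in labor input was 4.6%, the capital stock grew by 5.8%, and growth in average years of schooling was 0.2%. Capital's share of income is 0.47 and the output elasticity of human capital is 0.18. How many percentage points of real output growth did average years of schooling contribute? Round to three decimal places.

Contribution = share × growth = 0.18 × 0.2 = 0.036 pp.

0.036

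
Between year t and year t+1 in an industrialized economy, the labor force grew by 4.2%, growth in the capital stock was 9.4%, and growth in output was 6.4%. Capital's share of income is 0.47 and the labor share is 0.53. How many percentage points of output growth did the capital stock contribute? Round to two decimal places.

Contribution = share × growth = 0.47 × 9.4 = 4.418 pp.

4.42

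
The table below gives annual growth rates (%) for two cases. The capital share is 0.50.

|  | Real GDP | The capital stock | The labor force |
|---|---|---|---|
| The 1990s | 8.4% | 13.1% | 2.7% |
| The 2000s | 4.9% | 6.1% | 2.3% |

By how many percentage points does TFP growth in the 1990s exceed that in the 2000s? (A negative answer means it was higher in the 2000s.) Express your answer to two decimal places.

-0.20 percentage points

Labor's share = 1 − 0.5 = 0.5.
The 1990s: TFP = 8.4 − 6.55 − 1.35 = 0.5%.
The 2000s: TFP = 4.9 − 3.05 − 1.15 = 0.7%.
Difference = 0.5 − (0.7) = -0.2 pp.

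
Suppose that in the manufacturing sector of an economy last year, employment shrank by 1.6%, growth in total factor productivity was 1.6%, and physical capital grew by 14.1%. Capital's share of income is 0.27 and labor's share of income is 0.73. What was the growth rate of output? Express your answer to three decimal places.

Labor's share = 1 − 0.27 = 0.73.
Physical capital: 0.27 × 14.1 = 3.807 pp.
Employment: 0.73 × (-1.6) = -1.168 pp.
Output growth = 1.6 + 2.639 = 4.239%.

4.239%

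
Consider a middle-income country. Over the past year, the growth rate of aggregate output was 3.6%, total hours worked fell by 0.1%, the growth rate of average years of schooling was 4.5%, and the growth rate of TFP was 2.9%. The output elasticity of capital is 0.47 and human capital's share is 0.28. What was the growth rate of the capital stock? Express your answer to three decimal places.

Labor's share = 1 − 0.47 − 0.28 = 0.25.
gY = gA + 0.28×4.5 + 0.25×(-0.1) + 0.47×g.
0.47×g = 3.6 − 2.9 − 1.235 = -0.535.
g = -0.535 / 0.47 = -1.1383%.

-1.138%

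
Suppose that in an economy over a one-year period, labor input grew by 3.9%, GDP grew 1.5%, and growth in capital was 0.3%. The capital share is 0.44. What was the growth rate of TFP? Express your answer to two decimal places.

-0.82%

Labor's share = 1 − 0.44 = 0.56.
Capital: 0.44 × 0.3 = 0.132 pp.
Labor input: 0.56 × 3.9 = 2.184 pp.
TFP growth = 1.5 − 2.316 = -0.816%.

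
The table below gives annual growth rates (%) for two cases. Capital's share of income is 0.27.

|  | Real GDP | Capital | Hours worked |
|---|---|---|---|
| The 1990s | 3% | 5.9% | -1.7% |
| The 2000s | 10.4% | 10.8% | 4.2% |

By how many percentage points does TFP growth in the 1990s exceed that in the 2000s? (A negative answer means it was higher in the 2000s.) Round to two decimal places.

Labor's share = 1 − 0.27 = 0.73.
The 1990s: TFP = 3 − 1.593 + 1.241 = 2.648%.
The 2000s: TFP = 10.4 − 2.916 − 3.066 = 4.418%.
Difference = 2.648 − (4.418) = -1.77 pp.

-1.77 percentage points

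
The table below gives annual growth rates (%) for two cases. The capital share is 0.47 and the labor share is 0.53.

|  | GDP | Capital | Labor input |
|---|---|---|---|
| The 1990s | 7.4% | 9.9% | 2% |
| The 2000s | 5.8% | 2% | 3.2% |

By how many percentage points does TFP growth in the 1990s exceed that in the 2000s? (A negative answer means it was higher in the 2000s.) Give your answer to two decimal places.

Labor's share = 1 − 0.47 = 0.53.
The 1990s: TFP = 7.4 − 4.653 − 1.06 = 1.687%.
The 2000s: TFP = 5.8 − 0.94 − 1.696 = 3.164%.
Difference = 1.687 − (3.164) = -1.477 pp.

-1.48 percentage points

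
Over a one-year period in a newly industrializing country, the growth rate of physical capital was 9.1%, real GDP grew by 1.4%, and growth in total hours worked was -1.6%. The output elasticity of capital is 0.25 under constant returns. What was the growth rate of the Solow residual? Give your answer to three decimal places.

The Solow residual grew 0.325%.

Labor's share = 1 − 0.25 = 0.75.
Physical capital: 0.25 × 9.1 = 2.275 pp.
Total hours worked: 0.75 × (-1.6) = -1.2 pp.
TFP growth = 1.4 − 1.075 = 0.325%.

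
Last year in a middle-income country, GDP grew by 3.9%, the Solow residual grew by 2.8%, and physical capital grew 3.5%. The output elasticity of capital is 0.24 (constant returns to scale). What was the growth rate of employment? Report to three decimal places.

Labor's share = 1 − 0.24 = 0.76.
gY = gA + 0.24×3.5 + 0.76×g.
0.76×g = 3.9 − 2.8 − 0.84 = 0.26.
g = 0.26 / 0.76 = 0.34211%.

0.342%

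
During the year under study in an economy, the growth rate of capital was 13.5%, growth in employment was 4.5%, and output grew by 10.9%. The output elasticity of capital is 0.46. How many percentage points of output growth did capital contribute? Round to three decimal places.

Contribution = share × growth = 0.46 × 13.5 = 6.21 pp.

6.210 percentage points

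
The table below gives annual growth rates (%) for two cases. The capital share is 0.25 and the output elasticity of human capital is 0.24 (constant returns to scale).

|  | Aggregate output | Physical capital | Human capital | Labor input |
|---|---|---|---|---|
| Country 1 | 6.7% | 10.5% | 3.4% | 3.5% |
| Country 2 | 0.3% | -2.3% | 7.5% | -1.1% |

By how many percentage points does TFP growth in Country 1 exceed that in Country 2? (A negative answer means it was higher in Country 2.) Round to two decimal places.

Labor's share = 1 − 0.25 − 0.24 = 0.51.
Country 1: TFP = 6.7 − 2.625 − 0.816 − 1.785 = 1.474%.
Country 2: TFP = 0.3 + 0.575 − 1.8 + 0.561 = -0.364%.
Difference = 1.474 − (-0.364) = 1.838 pp.

1.84 percentage points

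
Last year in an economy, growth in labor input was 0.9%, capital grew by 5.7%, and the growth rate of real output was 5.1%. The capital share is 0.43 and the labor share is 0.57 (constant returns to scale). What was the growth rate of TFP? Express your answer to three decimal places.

Labor's share = 1 − 0.43 = 0.57.
Capital: 0.43 × 5.7 = 2.451 pp.
Labor input: 0.57 × 0.9 = 0.513 pp.
TFP growth = 5.1 − 2.964 = 2.136%.

TFP growth was 2.136%.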